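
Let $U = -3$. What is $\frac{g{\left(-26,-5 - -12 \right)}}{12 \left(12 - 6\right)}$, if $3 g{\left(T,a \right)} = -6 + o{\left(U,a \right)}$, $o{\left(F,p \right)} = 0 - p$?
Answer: $- \frac{13}{216} \approx -0.060185$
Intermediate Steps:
$o{\left(F,p \right)} = - p$
$g{\left(T,a \right)} = -2 - \frac{a}{3}$ ($g{\left(T,a \right)} = \frac{-6 - a}{3} = -2 - \frac{a}{3}$)
$\frac{g{\left(-26,-5 - -12 \right)}}{12 \left(12 - 6\right)} = \frac{-2 - \frac{-5 - -12}{3}}{12 \left(12 - 6\right)} = \frac{-2 - \frac{-5 + 12}{3}}{12 \cdot 6} = \frac{-2 - \frac{7}{3}}{72} = \left(-2 - \frac{7}{3}\right) \frac{1}{72} = \left(- \frac{13}{3}\right) \frac{1}{72} = - \frac{13}{216}$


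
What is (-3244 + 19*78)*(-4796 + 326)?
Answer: 7876140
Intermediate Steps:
(-3244 + 19*78)*(-4796 + 326) = (-3244 + 1482)*(-4470) = -1762*(-4470) = 7876140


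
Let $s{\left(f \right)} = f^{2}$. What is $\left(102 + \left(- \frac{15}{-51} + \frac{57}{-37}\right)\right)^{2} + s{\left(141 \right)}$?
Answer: $\frac{11882002597}{395641} \approx 30032.0$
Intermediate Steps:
$\left(102 + \left(- \frac{15}{-51} + \frac{57}{-37}\right)\right)^{2} + s{\left(141 \right)} = \left(102 + \left(- \frac{15}{-51} + \frac{57}{-37}\right)\right)^{2} + 141^{2} = \left(102 + \left(\left(-15\right) \left(- \frac{1}{51}\right) + 57 \left(- \frac{1}{37}\right)\right)\right)^{2} + 19881 = \left(102 + \left(\frac{5}{17} - \frac{57}{37}\right)\right)^{2} + 19881 = \left(102 - \frac{784}{629}\right)^{2} + 19881 = \left(\frac{63374}{629}\right)^{2} + 19881 = \frac{4016263876}{395641} + 19881 = \frac{11882002597}{395641}$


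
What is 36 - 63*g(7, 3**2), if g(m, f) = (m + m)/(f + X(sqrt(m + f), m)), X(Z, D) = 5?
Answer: -27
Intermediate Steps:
g(m, f) = 2*m/(5 + f) (g(m, f) = (m + m)/(f + 5) = (2*m)/(5 + f) = 2*m/(5 + f))
36 - 63*g(7, 3**2) = 36 - 126*7/(5 + 3**2) = 36 - 126*7/(5 + 9) = 36 - 126*7/14 = 36 - 63*1 = 36 - 63 = -27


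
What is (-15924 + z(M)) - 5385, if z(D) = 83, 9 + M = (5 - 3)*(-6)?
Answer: -21226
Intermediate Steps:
M = -21 (M = -9 + (5 - 3)*(-6) = -9 + 2*(-6) = -9 - 12 = -21)
(-15924 + z(M)) - 5385 = (-15924 + 83) - 5385 = -15841 - 5385 = -21226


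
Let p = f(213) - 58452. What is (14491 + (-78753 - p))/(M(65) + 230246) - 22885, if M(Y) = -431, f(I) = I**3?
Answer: -5268985682/229815 ≈ -22927.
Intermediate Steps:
p = 9605145 (p = 213**3 - 58452 = 9663597 - 58452 = 9605145)
(14491 + (-78753 - p))/(M(65) + 230246) - 22885 = (14491 + (-78753 - 1*9605145))/(-431 + 230246) - 22885 = (14491 + (-78753 - 9605145))/229815 - 22885 = (14491 - 9683898)*(1/229815) - 22885 = -9669407*1/229815 - 22885 = -9669407/229815 - 22885 = -5268985682/229815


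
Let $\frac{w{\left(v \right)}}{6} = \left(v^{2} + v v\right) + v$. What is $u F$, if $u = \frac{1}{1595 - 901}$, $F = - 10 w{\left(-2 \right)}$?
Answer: $- \frac{180}{347} \approx -0.51873$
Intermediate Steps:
$w{\left(v \right)} = 6 v + 12 v^{2}$ ($w{\left(v \right)} = 6 \left(\left(v^{2} + v v\right) + v\right) = 6 \left(\left(v^{2} + v^{2}\right) + v\right) = 6 \left(2 v^{2} + v\right) = 6 \left(v + 2 v^{2}\right) = 6 v + 12 v^{2}$)
$F = -360$ ($F = - 10 \cdot 6 \left(-2\right) \left(1 + 2 \left(-2\right)\right) = - 10 \cdot 6 \left(-2\right) \left(1 - 4\right) = - 10 \cdot 6 \left(-2\right) \left(-3\right) = \left(-10\right) 36 = -360$)
$u = \frac{1}{694} \approx 0.0014409$
$u F = \frac{1}{694} \left(-360\right) = - \frac{180}{347}$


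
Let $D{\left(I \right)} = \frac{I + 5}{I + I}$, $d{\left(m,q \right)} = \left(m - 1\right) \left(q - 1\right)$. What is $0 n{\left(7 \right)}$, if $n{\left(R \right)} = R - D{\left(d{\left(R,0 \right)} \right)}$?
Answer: $0$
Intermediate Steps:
$d{\left(m,q \right)} = \left(-1 + m\right) \left(-1 + q\right)$
$D{\left(I \right)} = \frac{5 + I}{2 I}$
$n{\left(R \right)} = R - \frac{6 - R}{2 \left(1 - R\right)}$ ($n{\left(R \right)} = R - \frac{5 + \left(1 - R - 0 + R 0\right)}{2 \left(1 - R - 0 + R 0\right)} = R - \frac{5 + \left(1 - R + 0 + 0\right)}{2 \left(1 - R + 0 + 0\right)} = R - \frac{5 - \left(-1 + R\right)}{2 \left(1 - R\right)} = R - \frac{6 - R}{2 \left(1 - R\right)}$)
$0 n{\left(7 \right)} = 0 \frac{-3 + \frac{1}{2} \cdot 7 + 7 \left(1 - 7\right)}{1 - 7} = 0 \frac{-3 + \frac{7}{2} + 7 \left(1 - 7\right)}{1 - 7} = 0 \frac{-3 + \frac{7}{2} + 7 \left(-6\right)}{-6} = 0 \left(- \frac{-3 + \frac{7}{2} - 42}{6}\right) = 0 \left(\left(- \frac{1}{6}\right) \left(- \frac{83}{2}\right)\right) = 0 \cdot \frac{83}{12} = 0$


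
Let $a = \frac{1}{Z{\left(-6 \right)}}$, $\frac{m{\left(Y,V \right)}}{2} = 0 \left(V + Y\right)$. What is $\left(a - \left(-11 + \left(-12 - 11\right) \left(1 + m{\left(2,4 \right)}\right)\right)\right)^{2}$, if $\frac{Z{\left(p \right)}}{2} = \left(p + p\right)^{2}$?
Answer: $\frac{95902849}{82944} \approx 1156.2$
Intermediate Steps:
$Z{\left(p \right)} = 8 p^{2}$ ($Z{\left(p \right)} = 2 \left(p + p\right)^{2} = 2 \left(2 p\right)^{2} = 2 \cdot 4 p^{2} = 8 p^{2}$)
$m{\left(Y,V \right)} = 0$ ($m{\left(Y,V \right)} = 2 \cdot 0 \left(V + Y\right) = 2 \cdot 0 = 0$)
$a = \frac{1}{288}$ ($a = \frac{1}{8 \left(-6\right)^{2}} = \frac{1}{8 \cdot 36} = \frac{1}{288} \approx 0.0034722$)
$\left(a - \left(-11 + \left(-12 - 11\right) \left(1 + m{\left(2,4 \right)}\right)\right)\right)^{2} = \left(\frac{1}{288} - \left(-11 + \left(-12 - 11\right) \left(1 + 0\right)\right)\right)^{2} = \left(\frac{1}{288} - \left(-11 - 23\right)\right)^{2} = \left(\frac{1}{288} + \left(11 - -23\right)\right)^{2} = \left(\frac{1}{288} + \left(11 + 23\right)\right)^{2} = \left(\frac{1}{288} + 34\right)^{2} = \left(\frac{9793}{288}\right)^{2} = \frac{95902849}{82944}$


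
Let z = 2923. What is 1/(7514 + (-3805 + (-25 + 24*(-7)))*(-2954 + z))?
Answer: 1/131452 ≈ 7.6073e-6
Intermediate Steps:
1/(7514 + (-3805 + (-25 + 24*(-7)))*(-2954 + z)) = 1/(7514 + (-3805 + (-25 + 24*(-7)))*(-2954 + 2923)) = 1/(7514 + (-3805 + (-25 - 168))*(-31)) = 1/(7514 + (-3805 - 193)*(-31)) = 1/(7514 - 3998*(-31)) = 1/(7514 + 123938) = 1/131452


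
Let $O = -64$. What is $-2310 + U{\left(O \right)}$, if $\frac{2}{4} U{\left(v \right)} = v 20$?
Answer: $-4870$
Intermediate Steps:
$U{\left(v \right)} = 40 v$ ($U{\left(v \right)} = 2 v 20 = 2 \cdot 20 v = 40 v$)
$-2310 + U{\left(O \right)} = -2310 + 40 \left(-64\right) = -2310 - 2560 = -4870$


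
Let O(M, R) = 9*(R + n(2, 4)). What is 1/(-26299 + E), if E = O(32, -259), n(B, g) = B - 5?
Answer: -1/28657 ≈ -3.4895e-5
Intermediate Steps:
n(B, g) = -5 + B
O(M, R) = -27 + 9*R (O(M, R) = 9*(R + (-5 + 2)) = 9*(R - 3) = 9*(-3 + R) = -27 + 9*R)
E = -2358 (E = -27 + 9*(-259) = -27 - 2331 = -2358)
1/(-26299 + E) = 1/(-26299 - 2358) = 1/(-28657) = -1/28657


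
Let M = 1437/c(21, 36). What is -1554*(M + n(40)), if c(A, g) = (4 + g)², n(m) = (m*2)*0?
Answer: -1116549/800 ≈ -1395.7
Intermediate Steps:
n(m) = 0 (n(m) = (2*m)*0 = 0)
M = 1437/1600 (M = 1437/((4 + 36)²) = 1437/(40²) = 1437/1600 ≈ 0.89812)
-1554*(M + n(40)) = -1554*(1437/1600 + 0) = -1554*1437/1600 = -1116549/800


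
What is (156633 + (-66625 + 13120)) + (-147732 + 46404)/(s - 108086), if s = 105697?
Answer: 246474120/2389 ≈ 1.0317e+5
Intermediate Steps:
(156633 + (-66625 + 13120)) + (-147732 + 46404)/(s - 108086) = (156633 + (-66625 + 13120)) + (-147732 + 46404)/(105697 - 108086) = (156633 - 53505) - 101328/(-2389) = 103128 - 101328*(-1/2389) = 103128 + 101328/2389 = 246474120/2389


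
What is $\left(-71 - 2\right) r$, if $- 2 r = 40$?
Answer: $1460$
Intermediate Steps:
$r = -20$ ($r = \left(- \frac{1}{2}\right) 40 = -20$)
$\left(-71 - 2\right) r = \left(-71 - 2\right) \left(-20\right) = \left(-73\right) \left(-20\right) = 1460$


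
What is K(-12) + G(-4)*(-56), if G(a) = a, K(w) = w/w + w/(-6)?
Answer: 227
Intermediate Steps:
K(w) = 1 - w/6 (K(w) = 1 + w*(-⅙) = 1 - w/6)
K(-12) + G(-4)*(-56) = (1 - ⅙*(-12)) - 4*(-56) = (1 + 2) + 224 = 3 + 224 = 227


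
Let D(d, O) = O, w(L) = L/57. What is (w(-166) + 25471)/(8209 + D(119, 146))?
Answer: 1451681/476235 ≈ 3.0482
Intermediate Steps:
w(L) = L/57 (w(L) = L*(1/57) = L/57)
(w(-166) + 25471)/(8209 + D(119, 146)) = ((1/57)*(-166) + 25471)/(8209 + 146) = (-166/57 + 25471)/8355 = (1451681/57)*(1/8355) = 1451681/476235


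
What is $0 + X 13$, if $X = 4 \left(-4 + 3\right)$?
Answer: $-52$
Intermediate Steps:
$X = -4$ ($X = 4 \left(-1\right) = -4$)
$0 + X 13 = 0 - 52 = -52$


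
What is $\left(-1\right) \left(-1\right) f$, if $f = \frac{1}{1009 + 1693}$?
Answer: $\frac{1}{2702} \approx 0.0003701$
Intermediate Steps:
$f = \frac{1}{2702} \approx 0.0003701$
$\left(-1\right) \left(-1\right) f = \left(-1\right) \left(-1\right) \frac{1}{2702} = 1 \cdot \frac{1}{2702} = \frac{1}{2702}$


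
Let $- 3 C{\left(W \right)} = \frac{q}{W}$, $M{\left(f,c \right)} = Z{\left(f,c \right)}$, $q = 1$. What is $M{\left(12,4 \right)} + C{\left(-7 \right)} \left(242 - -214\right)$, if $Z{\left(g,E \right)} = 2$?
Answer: $\frac{166}{7} \approx 23.714$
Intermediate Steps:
$M{\left(f,c \right)} = 2$
$C{\left(W \right)} = - \frac{1}{3 W}$ ($C{\left(W \right)} = - \frac{1 \frac{1}{W}}{3} = - \frac{1}{3 W}$)
$M{\left(12,4 \right)} + C{\left(-7 \right)} \left(242 - -214\right) = 2 + - \frac{1}{3 \left(-7\right)} \left(242 - -214\right) = 2 + \left(- \frac{1}{3}\right) \left(- \frac{1}{7}\right) \left(242 + 214\right) = 2 + \frac{1}{21} \cdot 456 = 2 + \frac{152}{7} = \frac{166}{7}$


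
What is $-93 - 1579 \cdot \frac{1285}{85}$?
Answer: $- \frac{407384}{17} \approx -23964.0$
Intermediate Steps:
$-93 - 1579 \cdot \frac{1285}{85} = -93 - 1579 \cdot 1285 \cdot \frac{1}{85} = -93 - \frac{405803}{17} = - \frac{407384}{17}$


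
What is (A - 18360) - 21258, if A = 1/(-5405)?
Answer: -214135291/5405 ≈ -39618.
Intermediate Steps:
A = -1/5405 ≈ -0.00018501
(A - 18360) - 21258 = (-1/5405 - 18360) - 21258 = -99235801/5405 - 21258 = -214135291/5405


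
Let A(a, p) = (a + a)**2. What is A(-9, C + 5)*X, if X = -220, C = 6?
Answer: -71280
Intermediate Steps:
A(a, p) = 4*a**2 (A(a, p) = (2*a)**2 = 4*a**2)
A(-9, C + 5)*X = (4*(-9)**2)*(-220) = (4*81)*(-220) = 324*(-220) = -71280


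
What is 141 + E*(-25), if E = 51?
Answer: -1134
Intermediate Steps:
141 + E*(-25) = 141 + 51*(-25) = 141 - 1275 = -1134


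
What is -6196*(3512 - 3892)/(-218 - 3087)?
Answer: -470896/661 ≈ -712.40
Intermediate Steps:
-6196*(3512 - 3892)/(-218 - 3087) = -6196/((-3305/(-380))) = -6196/((-3305*(-1/380))) = -6196/661/76 = -6196*76/661 = -470896/661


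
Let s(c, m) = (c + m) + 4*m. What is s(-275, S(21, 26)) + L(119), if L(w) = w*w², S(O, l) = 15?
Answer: 1684959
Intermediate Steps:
s(c, m) = c + 5*m
L(w) = w³
s(-275, S(21, 26)) + L(119) = (-275 + 5*15) + 119³ = (-275 + 75) + 1685159 = -200 + 1685159 = 1684959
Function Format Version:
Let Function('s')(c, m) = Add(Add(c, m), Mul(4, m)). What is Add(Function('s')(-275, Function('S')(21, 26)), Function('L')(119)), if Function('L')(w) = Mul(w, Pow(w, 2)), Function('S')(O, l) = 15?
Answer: 1684959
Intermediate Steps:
Function('s')(c, m) = Add(c, Mul(5, m))
Function('L')(w) = Pow(w, 3)
Add(Function('s')(-275, Function('S')(21, 26)), Function('L')(119)) = Add(Add(-275, Mul(5, 15)), Pow(119, 3)) = Add(Add(-275, 75), 1685159) = Add(-200, 1685159) = 1684959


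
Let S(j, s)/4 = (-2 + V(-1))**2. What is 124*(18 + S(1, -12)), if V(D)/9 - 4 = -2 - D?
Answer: 312232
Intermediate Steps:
V(D) = 18 - 9*D (V(D) = 36 + 9*(-2 - D) = 36 + (-18 - 9*D) = 18 - 9*D)
S(j, s) = 2500 (S(j, s) = 4*(-2 + (18 - 9*(-1)))**2 = 4*(-2 + (18 + 9))**2 = 4*(-2 + 27)**2 = 4*25**2 = 4*625 = 2500)
124*(18 + S(1, -12)) = 124*(18 + 2500) = 124*2518 = 312232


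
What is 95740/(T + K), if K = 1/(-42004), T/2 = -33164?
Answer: -4021462960/2786041313 ≈ -1.4434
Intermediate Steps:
T = -66328 (T = 2*(-33164) = -66328)
K = -1/42004 ≈ -2.3807e-5
95740/(T + K) = 95740/(-66328 - 1/42004) = 95740/(-2786041313/42004) = 95740*(-42004/2786041313) = -4021462960/2786041313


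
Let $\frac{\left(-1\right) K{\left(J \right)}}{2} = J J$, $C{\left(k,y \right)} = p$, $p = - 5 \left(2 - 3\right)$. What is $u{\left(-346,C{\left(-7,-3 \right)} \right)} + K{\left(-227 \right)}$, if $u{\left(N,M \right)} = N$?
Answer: $-103404$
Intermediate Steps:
$p = 5$ ($p = \left(-5\right) \left(-1\right) = 5$)
$C{\left(k,y \right)} = 5$
$K{\left(J \right)} = - 2 J^{2}$ ($K{\left(J \right)} = - 2 J J = - 2 J^{2}$)
$u{\left(-346,C{\left(-7,-3 \right)} \right)} + K{\left(-227 \right)} = -346 - 2 \left(-227\right)^{2} = -346 - 103058 = -103404$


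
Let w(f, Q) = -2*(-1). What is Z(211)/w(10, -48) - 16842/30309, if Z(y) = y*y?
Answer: 449784435/20206 ≈ 22260.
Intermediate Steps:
Z(y) = y²
w(f, Q) = 2
Z(211)/w(10, -48) - 16842/30309 = 211²/2 - 16842/30309 = 44521*(½) - 16842*1/30309 = 44521/2 - 5614/10103 = 449784435/20206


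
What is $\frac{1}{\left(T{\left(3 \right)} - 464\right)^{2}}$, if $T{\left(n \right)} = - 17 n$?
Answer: $\frac{1}{265225} \approx 3.7704 \cdot 10^{-6}$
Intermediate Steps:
$\frac{1}{\left(T{\left(3 \right)} - 464\right)^{2}} = \frac{1}{\left(\left(-17\right) 3 - 464\right)^{2}} = \frac{1}{\left(-51 - 464\right)^{2}} = \frac{1}{\left(-515\right)^{2}} = \frac{1}{265225}$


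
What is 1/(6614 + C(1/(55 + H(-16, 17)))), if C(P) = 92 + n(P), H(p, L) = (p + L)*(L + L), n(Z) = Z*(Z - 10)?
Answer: 7921/53117337 ≈ 0.00014912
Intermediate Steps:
n(Z) = Z*(-10 + Z)
H(p, L) = 2*L*(L + p) (H(p, L) = (L + p)*(2*L) = 2*L*(L + p))
C(P) = 92 + P*(-10 + P)
1/(6614 + C(1/(55 + H(-16, 17)))) = 1/(6614 + (92 + (-10 + 1/(55 + 2*17*(17 - 16)))/(55 + 2*17*(17 - 16)))) = 1/(6614 + (92 + (-10 + 1/(55 + 2*17*1))/(55 + 2*17*1))) = 1/(6614 + (92 + (-10 + 1/(55 + 34))/(55 + 34))) = 1/(6614 + (92 + (-10 + 1/89)/89)) = 1/(6614 + (92 + (1/89)*(-889/89))) = 1/(6614 + (92 - 889/7921)) = 1/(6614 + 727843/7921) = 1/(53117337/7921) = 7921/53117337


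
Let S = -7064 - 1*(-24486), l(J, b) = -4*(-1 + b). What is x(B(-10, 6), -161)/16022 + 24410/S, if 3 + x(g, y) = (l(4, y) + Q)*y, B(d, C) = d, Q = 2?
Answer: -716083773/139567642 ≈ -5.1307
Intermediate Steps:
l(J, b) = 4 - 4*b
x(g, y) = -3 + y*(6 - 4*y) (x(g, y) = -3 + ((4 - 4*y) + 2)*y = -3 + (6 - 4*y)*y = -3 + y*(6 - 4*y))
S = 17422 (S = -7064 + 24486 = 17422)
x(B(-10, 6), -161)/16022 + 24410/S = (-3 - 4*(-161)² + 6*(-161))/16022 + 24410/17422 = (-3 - 4*25921 - 966)*(1/16022) + 24410*(1/17422) = (-3 - 103684 - 966)*(1/16022) + 12205/8711 = -104653*1/16022 + 12205/8711 = -104653/16022 + 12205/8711 = -716083773/139567642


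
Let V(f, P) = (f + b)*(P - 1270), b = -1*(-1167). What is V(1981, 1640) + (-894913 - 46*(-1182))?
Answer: 324219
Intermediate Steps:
b = 1167
V(f, P) = (-1270 + P)*(1167 + f) (V(f, P) = (f + 1167)*(P - 1270) = (1167 + f)*(-1270 + P) = (-1270 + P)*(1167 + f))
V(1981, 1640) + (-894913 - 46*(-1182)) = (-1482090 - 1270*1981 + 1167*1640 + 1640*1981) + (-894913 - 46*(-1182)) = (-1482090 - 2515870 + 1913880 + 3248840) + (-894913 - 1*(-54372)) = 1164760 + (-894913 + 54372) = 1164760 - 840541 = 324219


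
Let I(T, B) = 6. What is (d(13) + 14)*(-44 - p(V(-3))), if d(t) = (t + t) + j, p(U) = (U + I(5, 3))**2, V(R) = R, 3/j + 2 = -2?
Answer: -8321/4 ≈ -2080.3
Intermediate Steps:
j = -3/4 (j = 3/(-2 - 2) = 3/(-4) = 3*(-1/4) = -3/4 ≈ -0.75000)
p(U) = (6 + U)**2 (p(U) = (U + 6)**2 = (6 + U)**2)
d(t) = -3/4 + 2*t (d(t) = (t + t) - 3/4 = 2*t - 3/4 = -3/4 + 2*t)
(d(13) + 14)*(-44 - p(V(-3))) = ((-3/4 + 2*13) + 14)*(-44 - (6 - 3)**2) = ((-3/4 + 26) + 14)*(-44 - 1*3**2) = (101/4 + 14)*(-44 - 1*9) = 157*(-44 - 9)/4 = (157/4)*(-53) = -8321/4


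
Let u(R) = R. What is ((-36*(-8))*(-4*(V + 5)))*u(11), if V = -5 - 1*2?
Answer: 25344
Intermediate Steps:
V = -7 (V = -5 - 2 = -7)
((-36*(-8))*(-4*(V + 5)))*u(11) = ((-36*(-8))*(-4*(-7 + 5)))*11 = (288*(-4*(-2)))*11 = (288*8)*11 = 2304*11 = 25344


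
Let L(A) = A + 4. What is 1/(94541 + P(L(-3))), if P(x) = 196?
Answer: 1/94737 ≈ 1.0556e-5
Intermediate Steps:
L(A) = 4 + A
1/(94541 + P(L(-3))) = 1/(94541 + 196) = 1/94737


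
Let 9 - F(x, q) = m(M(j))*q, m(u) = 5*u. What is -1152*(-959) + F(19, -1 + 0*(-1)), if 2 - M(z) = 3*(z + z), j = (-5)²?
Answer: 1104037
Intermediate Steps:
j = 25
M(z) = 2 - 6*z (M(z) = 2 - 3*(z + z) = 2 - 3*2*z = 2 - 6*z)
F(x, q) = 9 + 740*q (F(x, q) = 9 - 5*(2 - 6*25)*q = 9 - 5*(2 - 150)*q = 9 - 5*(-148)*q = 9 - (-740)*q = 9 + 740*q)
-1152*(-959) + F(19, -1 + 0*(-1)) = -1152*(-959) + (9 + 740*(-1 + 0*(-1))) = 1104768 + (9 + 740*(-1 + 0)) = 1104768 + (9 + 740*(-1)) = 1104768 + (9 - 740) = 1104768 - 731 = 1104037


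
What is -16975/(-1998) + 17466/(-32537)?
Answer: 517418507/65008926 ≈ 7.9592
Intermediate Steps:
-16975/(-1998) + 17466/(-32537) = -16975*(-1/1998) + 17466*(-1/32537) = 16975/1998 - 17466/32537 = 517418507/65008926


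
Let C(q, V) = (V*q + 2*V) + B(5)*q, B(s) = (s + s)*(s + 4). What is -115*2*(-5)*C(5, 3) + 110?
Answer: 541760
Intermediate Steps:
B(s) = 2*s*(4 + s) (B(s) = (2*s)*(4 + s) = 2*s*(4 + s))
C(q, V) = 2*V + 90*q + V*q (C(q, V) = (V*q + 2*V) + (2*5*(4 + 5))*q = (2*V + V*q) + (2*5*9)*q = (2*V + V*q) + 90*q = 2*V + 90*q + V*q)
-115*2*(-5)*C(5, 3) + 110 = -115*2*(-5)*(2*3 + 90*5 + 3*5) + 110 = -(-1150)*(6 + 450 + 15) + 110 = -(-1150)*471 + 110 = -115*(-4710) + 110 = 541650 + 110 = 541760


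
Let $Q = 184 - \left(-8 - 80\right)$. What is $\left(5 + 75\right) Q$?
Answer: $21760$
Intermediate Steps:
$Q = 272$ ($Q = 184 - \left(-8 - 80\right) = 184 - -88 = 184 + 88 = 272$)
$\left(5 + 75\right) Q = \left(5 + 75\right) 272 = 80 \cdot 272 = 21760$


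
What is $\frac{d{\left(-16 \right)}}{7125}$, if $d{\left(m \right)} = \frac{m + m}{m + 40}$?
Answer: $- \frac{4}{21375} \approx -0.00018713$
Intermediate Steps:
$d{\left(m \right)} = \frac{2 m}{40 + m}$
$\frac{d{\left(-16 \right)}}{7125} = \frac{2 \left(-16\right) \frac{1}{40 - 16}}{7125} = 2 \left(-16\right) \frac{1}{24} \cdot \frac{1}{7125} = \left(- \frac{4}{3}\right) \frac{1}{7125} = - \frac{4}{21375}$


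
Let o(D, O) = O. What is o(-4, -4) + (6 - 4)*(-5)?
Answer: -14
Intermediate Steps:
o(-4, -4) + (6 - 4)*(-5) = -4 + (6 - 4)*(-5) = -4 + 2*(-5) = -4 - 10 = -14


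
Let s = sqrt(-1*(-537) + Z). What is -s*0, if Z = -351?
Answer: 0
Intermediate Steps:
s = sqrt(186) (s = sqrt(-1*(-537) - 351) = sqrt(537 - 351) = sqrt(186) ≈ 13.638)
-s*0 = -sqrt(186)*0 = -1*0 = 0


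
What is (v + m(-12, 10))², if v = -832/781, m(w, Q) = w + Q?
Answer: 5731236/609961 ≈ 9.3961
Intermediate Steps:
m(w, Q) = Q + w
v = -832/781 (v = -832*1/781 = -832/781 ≈ -1.0653)
(v + m(-12, 10))² = (-832/781 + (10 - 12))² = (-832/781 - 2)² = (-2394/781)² = 5731236/609961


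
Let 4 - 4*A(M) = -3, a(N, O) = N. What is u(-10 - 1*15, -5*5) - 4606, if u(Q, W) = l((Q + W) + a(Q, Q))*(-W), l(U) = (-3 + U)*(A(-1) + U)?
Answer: 276463/2 ≈ 1.3823e+5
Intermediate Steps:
A(M) = 7/4 (A(M) = 1 - ¼*(-3) = 1 + ¾ = 7/4)
l(U) = (-3 + U)*(7/4 + U)
u(Q, W) = -W*(-21/4 + (W + 2*Q)² - 5*Q/2 - 5*W/4) (u(Q, W) = (-21/4 + ((Q + W) + Q)² - 5*((Q + W) + Q)/4)*(-W) = (-21/4 + (W + 2*Q)² - 5*(W + 2*Q)/4)*(-W) = (-21/4 + (W + 2*Q)² + (-5*Q/2 - 5*W/4))*(-W) = (-21/4 + (W + 2*Q)² - 5*Q/2 - 5*W/4)*(-W) = -W*(-21/4 + (W + 2*Q)² - 5*Q/2 - 5*W/4))
u(-10 - 1*15, -5*5) - 4606 = (-5*5)*(21 - 4*(-5*5 + 2*(-10 - 1*15))² + 5*(-5*5) + 10*(-10 - 1*15))/4 - 4606 = (¼)*(-25)*(21 - 4*(-25 + 2*(-10 - 15))² + 5*(-25) + 10*(-10 - 15)) - 4606 = (¼)*(-25)*(21 - 4*(-25 + 2*(-25))² - 125 + 10*(-25)) - 4606 = (¼)*(-25)*(21 - 4*(-25 - 50)² - 125 - 250) - 4606 = (¼)*(-25)*(21 - 4*(-75)² - 125 - 250) - 4606 = (¼)*(-25)*(21 - 4*5625 - 125 - 250) - 4606 = (¼)*(-25)*(21 - 22500 - 125 - 250) - 4606 = (¼)*(-25)*(-22854) - 4606 = 285675/2 - 4606 = 276463/2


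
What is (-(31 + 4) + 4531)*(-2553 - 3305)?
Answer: -26337568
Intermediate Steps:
(-(31 + 4) + 4531)*(-2553 - 3305) = (-1*35 + 4531)*(-5858) = (-35 + 4531)*(-5858) = 4496*(-5858) = -26337568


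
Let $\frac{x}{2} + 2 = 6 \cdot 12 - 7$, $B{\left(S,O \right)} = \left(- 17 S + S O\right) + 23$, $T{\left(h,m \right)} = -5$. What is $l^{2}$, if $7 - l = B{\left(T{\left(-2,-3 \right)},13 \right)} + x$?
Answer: $26244$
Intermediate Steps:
$B{\left(S,O \right)} = 23 - 17 S + O S$ ($B{\left(S,O \right)} = \left(- 17 S + O S\right) + 23 = 23 - 17 S + O S$)
$x = 126$ ($x = -4 + 2 \left(6 \cdot 12 - 7\right) = -4 + 2 \left(72 - 7\right) = -4 + 2 \cdot 65 = -4 + 130 = 126$)
$l = -162$ ($l = 7 - \left(\left(23 - -85 + 13 \left(-5\right)\right) + 126\right) = 7 - \left(\left(23 + 85 - 65\right) + 126\right) = 7 - \left(43 + 126\right) = 7 - 169 = -162$)
$l^{2} = \left(-162\right)^{2} = 26244$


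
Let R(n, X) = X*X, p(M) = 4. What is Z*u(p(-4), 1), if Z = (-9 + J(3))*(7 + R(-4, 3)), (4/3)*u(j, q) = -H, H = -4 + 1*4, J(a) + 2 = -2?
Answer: 0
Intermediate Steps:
J(a) = -4 (J(a) = -2 - 2 = -4)
H = 0 (H = -4 + 4 = 0)
R(n, X) = X²
u(j, q) = 0 (u(j, q) = 3*(-1*0)/4 = (¾)*0 = 0)
Z = -208 (Z = (-9 - 4)*(7 + 3²) = -13*(7 + 9) = -13*16 = -208)
Z*u(p(-4), 1) = -208*0 = 0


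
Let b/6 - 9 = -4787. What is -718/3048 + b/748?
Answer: -10989641/284988 ≈ -38.562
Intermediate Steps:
b = -28668 (b = 54 + 6*(-4787) = 54 - 28722 = -28668)
-718/3048 + b/748 = -718/3048 - 28668/748 = -718*1/3048 - 28668*1/748 = -359/1524 - 7167/187 = -10989641/284988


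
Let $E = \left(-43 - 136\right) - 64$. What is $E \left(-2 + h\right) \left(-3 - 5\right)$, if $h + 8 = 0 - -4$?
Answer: $-11664$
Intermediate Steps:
$h = -4$ ($h = -8 + \left(0 - -4\right) = -8 + \left(0 + 4\right) = -8 + 4 = -4$)
$E = -243$ ($E = -179 - 64 = -243$)
$E \left(-2 + h\right) \left(-3 - 5\right) = - 243 \left(-2 - 4\right) \left(-3 - 5\right) = - 243 \left(\left(-6\right) \left(-8\right)\right) = \left(-243\right) 48 = -11664$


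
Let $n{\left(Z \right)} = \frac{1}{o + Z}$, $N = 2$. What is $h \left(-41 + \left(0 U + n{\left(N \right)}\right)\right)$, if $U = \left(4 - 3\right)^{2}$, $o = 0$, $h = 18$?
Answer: $-729$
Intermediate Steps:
$U = 1$ ($U = 1^{2} = 1$)
$n{\left(Z \right)} = \frac{1}{Z}$ ($n{\left(Z \right)} = \frac{1}{0 + Z} = \frac{1}{Z}$)
$h \left(-41 + \left(0 U + n{\left(N \right)}\right)\right) = 18 \left(-41 + \left(0 \cdot 1 + \frac{1}{2}\right)\right) = 18 \left(-41 + \left(0 + \frac{1}{2}\right)\right) = 18 \left(-41 + \frac{1}{2}\right) = 18 \left(- \frac{81}{2}\right) = -729$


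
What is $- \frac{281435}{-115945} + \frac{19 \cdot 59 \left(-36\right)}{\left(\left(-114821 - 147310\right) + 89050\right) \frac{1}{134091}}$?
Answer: $\frac{125494149457091}{4013575309} \approx 31267.0$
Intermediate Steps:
$- \frac{281435}{-115945} + \frac{19 \cdot 59 \left(-36\right)}{\left(\left(-114821 - 147310\right) + 89050\right) \frac{1}{134091}} = \left(-281435\right) \left(- \frac{1}{115945}\right) + \frac{1121 \left(-36\right)}{\left(-262131 + 89050\right) \frac{1}{134091}} = \frac{56287}{23189} - \frac{40356}{\left(-173081\right) \frac{1}{134091}} = \frac{56287}{23189} - \frac{40356}{- \frac{173081}{134091}} = \frac{56287}{23189} - - \frac{5411376396}{173081} = \frac{56287}{23189} + \frac{5411376396}{173081} = \frac{125494149457091}{4013575309}$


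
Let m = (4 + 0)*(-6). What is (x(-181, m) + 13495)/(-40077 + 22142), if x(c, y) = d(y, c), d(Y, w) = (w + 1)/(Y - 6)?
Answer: -13501/17935 ≈ -0.75277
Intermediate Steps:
m = -24 (m = 4*(-6) = -24)
d(Y, w) = (1 + w)/(-6 + Y)
x(c, y) = (1 + c)/(-6 + y)
(x(-181, m) + 13495)/(-40077 + 22142) = ((1 - 181)/(-6 - 24) + 13495)/(-40077 + 22142) = (-180/(-30) + 13495)/(-17935) = (-1/30*(-180) + 13495)*(-1/17935) = (6 + 13495)*(-1/17935) = 13501*(-1/17935) = -13501/17935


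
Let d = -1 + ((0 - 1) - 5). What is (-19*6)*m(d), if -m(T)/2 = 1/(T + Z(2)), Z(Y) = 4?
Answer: -76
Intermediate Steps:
d = -7 (d = -1 + (-1 - 5) = -1 - 6 = -7)
m(T) = -2/(4 + T) (m(T) = -2/(T + 4) = -2/(4 + T))
(-19*6)*m(d) = (-19*6)*(-2/(4 - 7)) = -(-228)/(-3) = -(-228)*(-1)/3 = -114*⅔ = -76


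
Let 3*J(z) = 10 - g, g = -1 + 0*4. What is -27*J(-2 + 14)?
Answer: -99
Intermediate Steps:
g = -1 (g = -1 + 0 = -1)
J(z) = 11/3 (J(z) = (10 - 1*(-1))/3 = (10 + 1)/3 = (1/3)*11 = 11/3)
-27*J(-2 + 14) = -27*11/3 = -99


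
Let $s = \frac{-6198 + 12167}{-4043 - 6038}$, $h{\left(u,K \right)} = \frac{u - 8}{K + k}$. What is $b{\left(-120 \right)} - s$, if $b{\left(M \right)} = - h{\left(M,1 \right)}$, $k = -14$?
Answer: $- \frac{1212771}{131053} \approx -9.254$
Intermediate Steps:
$h{\left(u,K \right)} = \frac{-8 + u}{-14 + K}$ ($h{\left(u,K \right)} = \frac{u - 8}{K - 14} = \frac{-8 + u}{-14 + K}$)
$b{\left(M \right)} = - \frac{8}{13} + \frac{M}{13}$ ($b{\left(M \right)} = - \frac{-8 + M}{-14 + 1} = - \frac{-8 + M}{-13} = - \frac{\left(-1\right) \left(-8 + M\right)}{13} = - (\frac{8}{13} - \frac{M}{13}) = - \frac{8}{13} + \frac{M}{13}$)
$s = - \frac{5969}{10081}$ ($s = \frac{5969}{-10081} = 5969 \left(- \frac{1}{10081}\right) = - \frac{5969}{10081} \approx -0.5921$)
$b{\left(-120 \right)} - s = \left(- \frac{8}{13} + \frac{1}{13} \left(-120\right)\right) - - \frac{5969}{10081} = \left(- \frac{8}{13} - \frac{120}{13}\right) + \frac{5969}{10081} = - \frac{128}{13} + \frac{5969}{10081} = - \frac{1212771}{131053}$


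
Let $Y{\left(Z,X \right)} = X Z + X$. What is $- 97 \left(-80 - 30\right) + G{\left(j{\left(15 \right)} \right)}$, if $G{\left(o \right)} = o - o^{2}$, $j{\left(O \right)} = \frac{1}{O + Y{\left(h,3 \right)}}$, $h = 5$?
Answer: $\frac{11619662}{1089} \approx 10670.0$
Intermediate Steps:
$Y{\left(Z,X \right)} = X + X Z$
$j{\left(O \right)} = \frac{1}{18 + O}$ ($j{\left(O \right)} = \frac{1}{O + 3 \left(1 + 5\right)} = \frac{1}{O + 3 \cdot 6} = \frac{1}{O + 18} = \frac{1}{18 + O}$)
$- 97 \left(-80 - 30\right) + G{\left(j{\left(15 \right)} \right)} = - 97 \left(-80 - 30\right) + \frac{1 - \frac{1}{18 + 15}}{18 + 15} = \left(-97\right) \left(-110\right) + \frac{1 - \frac{1}{33}}{33} = 10670 + \frac{1 - \frac{1}{33}}{33} = 10670 + \frac{1}{33} \cdot \frac{32}{33} = 10670 + \frac{32}{1089} = \frac{11619662}{1089}$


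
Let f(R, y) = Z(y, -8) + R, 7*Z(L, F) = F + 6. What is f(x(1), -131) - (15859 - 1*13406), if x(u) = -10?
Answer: -17243/7 ≈ -2463.3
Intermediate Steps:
Z(L, F) = 6/7 + F/7 (Z(L, F) = (F + 6)/7 = (6 + F)/7 = 6/7 + F/7)
f(R, y) = -2/7 + R (f(R, y) = (6/7 + (⅐)*(-8)) + R = (6/7 - 8/7) + R = -2/7 + R)
f(x(1), -131) - (15859 - 1*13406) = (-2/7 - 10) - (15859 - 1*13406) = -72/7 - (15859 - 13406) = -72/7 - 1*2453 = -72/7 - 2453 = -17243/7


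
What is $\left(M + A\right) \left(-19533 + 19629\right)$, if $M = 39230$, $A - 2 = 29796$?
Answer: $6626688$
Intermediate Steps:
$A = 29798$ ($A = 2 + 29796 = 29798$)
$\left(M + A\right) \left(-19533 + 19629\right) = \left(39230 + 29798\right) \left(-19533 + 19629\right) = 69028 \cdot 96 = 6626688$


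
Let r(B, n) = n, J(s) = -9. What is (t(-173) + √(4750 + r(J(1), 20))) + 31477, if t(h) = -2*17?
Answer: 31443 + 3*√530 ≈ 31512.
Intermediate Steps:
t(h) = -34
(t(-173) + √(4750 + r(J(1), 20))) + 31477 = (-34 + √(4750 + 20)) + 31477 = (-34 + √4770) + 31477 = (-34 + 3*√530) + 31477 = 31443 + 3*√530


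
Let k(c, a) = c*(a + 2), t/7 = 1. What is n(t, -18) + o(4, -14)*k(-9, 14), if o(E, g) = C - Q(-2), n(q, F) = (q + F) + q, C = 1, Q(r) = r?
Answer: -436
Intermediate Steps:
t = 7 (t = 7*1 = 7)
n(q, F) = F + 2*q (n(q, F) = (F + q) + q = F + 2*q)
o(E, g) = 3 (o(E, g) = 1 - 1*(-2) = 1 + 2 = 3)
k(c, a) = c*(2 + a)
n(t, -18) + o(4, -14)*k(-9, 14) = (-18 + 2*7) + 3*(-9*(2 + 14)) = (-18 + 14) + 3*(-9*16) = -4 + 3*(-144) = -4 - 432 = -436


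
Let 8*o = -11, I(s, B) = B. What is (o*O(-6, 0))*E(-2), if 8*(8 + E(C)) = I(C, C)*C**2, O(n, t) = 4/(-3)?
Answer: -33/2 ≈ -16.500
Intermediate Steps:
O(n, t) = -4/3 (O(n, t) = 4*(-1/3) = -4/3)
o = -11/8 (o = (1/8)*(-11) = -11/8 ≈ -1.3750)
E(C) = -8 + C**3/8 (E(C) = -8 + (C*C**2)/8 = -8 + C**3/8)
(o*O(-6, 0))*E(-2) = (-11/8*(-4/3))*(-8 + (1/8)*(-2)**3) = 11*(-8 + (1/8)*(-8))/6 = 11*(-8 - 1)/6 = (11/6)*(-9) = -33/2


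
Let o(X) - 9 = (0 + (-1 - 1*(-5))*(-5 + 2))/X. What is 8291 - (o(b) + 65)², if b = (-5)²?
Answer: 1803631/625 ≈ 2885.8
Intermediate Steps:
b = 25
o(X) = 9 - 12/X (o(X) = 9 + (0 + (-1 - 1*(-5))*(-5 + 2))/X = 9 + (0 + (-1 + 5)*(-3))/X = 9 + (0 + 4*(-3))/X = 9 + (0 - 12)/X = 9 - 12/X)
8291 - (o(b) + 65)² = 8291 - ((9 - 12/25) + 65)² = 8291 - (213/25 + 65)² = 8291 - (1838/25)² = 8291 - 1*3378244/625 = 8291 - 3378244/625 = 1803631/625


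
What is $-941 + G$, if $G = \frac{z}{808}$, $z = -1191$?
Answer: $- \frac{761519}{808} \approx -942.47$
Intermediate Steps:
$G = - \frac{1191}{808} \approx -1.474$
$-941 + G = -941 - \frac{1191}{808} = - \frac{761519}{808}$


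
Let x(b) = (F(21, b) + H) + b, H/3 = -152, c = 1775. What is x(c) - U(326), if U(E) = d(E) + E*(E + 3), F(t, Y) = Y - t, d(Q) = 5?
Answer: -104186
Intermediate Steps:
H = -456 (H = 3*(-152) = -456)
x(b) = -477 + 2*b (x(b) = ((b - 1*21) - 456) + b = ((b - 21) - 456) + b = ((-21 + b) - 456) + b = (-477 + b) + b = -477 + 2*b)
U(E) = 5 + E*(3 + E) (U(E) = 5 + E*(E + 3) = 5 + E*(3 + E))
x(c) - U(326) = (-477 + 2*1775) - (5 + 326² + 3*326) = (-477 + 3550) - (5 + 106276 + 978) = 3073 - 1*107259 = 3073 - 107259 = -104186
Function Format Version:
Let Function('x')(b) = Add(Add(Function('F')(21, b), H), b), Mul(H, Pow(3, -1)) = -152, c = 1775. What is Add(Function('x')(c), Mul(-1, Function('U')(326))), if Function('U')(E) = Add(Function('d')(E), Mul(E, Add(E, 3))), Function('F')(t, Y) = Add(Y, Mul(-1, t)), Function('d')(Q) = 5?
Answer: -104186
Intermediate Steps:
H = -456 (H = Mul(3, -152) = -456)
Function('x')(b) = Add(-477, Mul(2, b)) (Function('x')(b) = Add(Add(Add(b, Mul(-1, 21)), -456), b) = Add(Add(Add(b, -21), -456), b) = Add(Add(Add(-21, b), -456), b) = Add(Add(-477, b), b) = Add(-477, Mul(2, b)))
Function('U')(E) = Add(5, Mul(E, Add(3, E))) (Function('U')(E) = Add(5, Mul(E, Add(E, 3))) = Add(5, Mul(E, Add(3, E))))
Add(Function('x')(c), Mul(-1, Function('U')(326))) = Add(Add(-477, Mul(2, 1775)), Mul(-1, Add(5, Pow(326, 2), Mul(3, 326)))) = Add(Add(-477, 3550), Mul(-1, Add(5, 106276, 978))) = Add(3073, Mul(-1, 107259)) = Add(3073, -107259) = -104186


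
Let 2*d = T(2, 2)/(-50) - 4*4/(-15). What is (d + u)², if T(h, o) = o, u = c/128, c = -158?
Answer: 11978521/23040000 ≈ 0.51990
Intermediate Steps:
u = -79/64 (u = -158/128 = -158*1/128 = -79/64 ≈ -1.2344)
d = 77/150 (d = (2/(-50) - 4*4/(-15))/2 = (2*(-1/50) - 16*(-1/15))/2 = (-1/25 + 16/15)/2 = (½)*(77/75) = 77/150 ≈ 0.51333)
(d + u)² = (77/150 - 79/64)² = (-3461/4800)² = 11978521/23040000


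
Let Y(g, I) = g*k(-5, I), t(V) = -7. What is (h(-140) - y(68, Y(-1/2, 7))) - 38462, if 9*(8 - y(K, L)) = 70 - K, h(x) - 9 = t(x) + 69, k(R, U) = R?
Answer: -345589/9 ≈ -38399.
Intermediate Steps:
Y(g, I) = -5*g (Y(g, I) = g*(-5) = -5*g)
h(x) = 71 (h(x) = 9 + (-7 + 69) = 9 + 62 = 71)
y(K, L) = 2/9 + K/9 (y(K, L) = 8 - (70 - K)/9 = 8 + (-70/9 + K/9) = 2/9 + K/9)
(h(-140) - y(68, Y(-1/2, 7))) - 38462 = (71 - (2/9 + (⅑)*68)) - 38462 = (71 - (2/9 + 68/9)) - 38462 = (71 - 1*70/9) - 38462 = (71 - 70/9) - 38462 = 569/9 - 38462 = -345589/9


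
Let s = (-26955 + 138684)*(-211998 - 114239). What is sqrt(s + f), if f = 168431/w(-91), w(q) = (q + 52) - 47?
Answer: I*sqrt(145800542926)/2 ≈ 1.9092e+5*I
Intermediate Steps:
w(q) = 5 + q (w(q) = (52 + q) - 47 = 5 + q)
s = -36450133773 (s = 111729*(-326237) = -36450133773)
f = -3917/2 (f = 168431/(5 - 91) = 168431/(-86) = 168431*(-1/86) = -3917/2 ≈ -1958.5)
sqrt(s + f) = sqrt(-36450133773 - 3917/2) = sqrt(-72900271463/2) = I*sqrt(145800542926)/2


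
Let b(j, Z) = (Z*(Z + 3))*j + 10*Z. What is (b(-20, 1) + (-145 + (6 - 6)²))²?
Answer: 46225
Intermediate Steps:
b(j, Z) = 10*Z + Z*j*(3 + Z) (b(j, Z) = (Z*(3 + Z))*j + 10*Z = Z*j*(3 + Z) + 10*Z = 10*Z + Z*j*(3 + Z))
(b(-20, 1) + (-145 + (6 - 6)²))² = (1*(10 + 3*(-20) + 1*(-20)) + (-145 + (6 - 6)²))² = (1*(10 - 60 - 20) + (-145 + 0²))² = (1*(-70) + (-145 + 0))² = (-70 - 145)² = (-215)² = 46225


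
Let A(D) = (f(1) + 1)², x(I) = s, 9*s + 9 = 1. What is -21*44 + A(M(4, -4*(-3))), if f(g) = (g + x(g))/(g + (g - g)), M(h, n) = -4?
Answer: -74744/81 ≈ -922.77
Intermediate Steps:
s = -8/9 (s = -1 + (⅑)*1 = -1 + ⅑ = -8/9 ≈ -0.88889)
x(I) = -8/9
f(g) = (-8/9 + g)/g (f(g) = (g - 8/9)/(g + (g - g)) = (-8/9 + g)/(g + 0) = (-8/9 + g)/g)
A(D) = 100/81 (A(D) = ((-8/9 + 1)/1 + 1)² = (1*(⅑) + 1)² = (⅑ + 1)² = (10/9)² = 100/81)
-21*44 + A(M(4, -4*(-3))) = -21*44 + 100/81 = -924 + 100/81 = -74744/81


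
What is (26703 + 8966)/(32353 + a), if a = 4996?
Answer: 35669/37349 ≈ 0.95502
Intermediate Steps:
(26703 + 8966)/(32353 + a) = (26703 + 8966)/(32353 + 4996) = 35669/37349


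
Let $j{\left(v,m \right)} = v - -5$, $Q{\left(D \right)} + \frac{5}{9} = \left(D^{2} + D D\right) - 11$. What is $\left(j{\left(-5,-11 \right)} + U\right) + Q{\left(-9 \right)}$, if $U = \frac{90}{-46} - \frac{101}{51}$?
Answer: $\frac{515560}{3519} \approx 146.51$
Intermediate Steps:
$Q{\left(D \right)} = - \frac{104}{9} + 2 D^{2}$ ($Q{\left(D \right)} = - \frac{5}{9} - \left(11 - D^{2} - D D\right) = - \frac{5}{9} + \left(\left(D^{2} + D^{2}\right) - 11\right) = - \frac{5}{9} + \left(2 D^{2} - 11\right) = - \frac{5}{9} + \left(-11 + 2 D^{2}\right) = - \frac{104}{9} + 2 D^{2}$)
$j{\left(v,m \right)} = 5 + v$ ($j{\left(v,m \right)} = v + 5 = 5 + v$)
$U = - \frac{4618}{1173}$ ($U = 90 \left(- \frac{1}{46}\right) - \frac{101}{51} = - \frac{45}{23} - \frac{101}{51} = - \frac{4618}{1173} \approx -3.9369$)
$\left(j{\left(-5,-11 \right)} + U\right) + Q{\left(-9 \right)} = \left(\left(5 - 5\right) - \frac{4618}{1173}\right) - \left(\frac{104}{9} - 2 \left(-9\right)^{2}\right) = \left(0 - \frac{4618}{1173}\right) + \left(- \frac{104}{9} + 2 \cdot 81\right) = - \frac{4618}{1173} + \left(- \frac{104}{9} + 162\right) = - \frac{4618}{1173} + \frac{1354}{9} = \frac{515560}{3519}$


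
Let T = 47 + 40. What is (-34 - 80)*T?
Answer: -9918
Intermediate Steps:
T = 87
(-34 - 80)*T = (-34 - 80)*87 = -114*87 = -9918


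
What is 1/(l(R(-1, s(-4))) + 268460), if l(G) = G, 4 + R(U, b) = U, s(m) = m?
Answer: 1/268455 ≈ 3.7250e-6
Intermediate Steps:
R(U, b) = -4 + U
1/(l(R(-1, s(-4))) + 268460) = 1/((-4 - 1) + 268460) = 1/(-5 + 268460) = 1/268455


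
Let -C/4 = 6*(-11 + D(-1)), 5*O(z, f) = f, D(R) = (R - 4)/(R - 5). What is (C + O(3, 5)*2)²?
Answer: 60516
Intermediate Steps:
D(R) = (-4 + R)/(-5 + R)
O(z, f) = f/5
C = 244 (C = -24*(-11 + (-4 - 1)/(-5 - 1)) = -24*(-11 - 5/(-6)) = -24*(-11 - ⅙*(-5)) = -24*(-11 + ⅚) = -24*(-61)/6 = -4*(-61) = 244)
(C + O(3, 5)*2)² = (244 + ((⅕)*5)*2)² = (244 + 1*2)² = (244 + 2)² = 246² = 60516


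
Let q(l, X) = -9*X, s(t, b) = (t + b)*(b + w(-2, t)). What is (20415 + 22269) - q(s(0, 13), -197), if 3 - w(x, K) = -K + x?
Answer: 40911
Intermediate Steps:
w(x, K) = 3 + K - x (w(x, K) = 3 - (-K + x) = 3 - (x - K) = 3 + (K - x) = 3 + K - x)
s(t, b) = (b + t)*(5 + b + t) (s(t, b) = (t + b)*(b + (3 + t - 1*(-2))) = (b + t)*(b + (3 + t + 2)) = (b + t)*(b + (5 + t)) = (b + t)*(5 + b + t))
(20415 + 22269) - q(s(0, 13), -197) = (20415 + 22269) - (-9)*(-197) = 42684 - 1*1773 = 42684 - 1773 = 40911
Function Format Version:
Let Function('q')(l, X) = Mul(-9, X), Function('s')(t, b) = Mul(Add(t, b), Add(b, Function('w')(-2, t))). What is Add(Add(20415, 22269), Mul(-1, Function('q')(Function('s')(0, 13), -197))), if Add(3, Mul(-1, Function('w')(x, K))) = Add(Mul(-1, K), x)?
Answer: 40911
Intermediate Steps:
Function('w')(x, K) = Add(3, K, Mul(-1, x)) (Function('w')(x, K) = Add(3, Mul(-1, Add(Mul(-1, K), x))) = Add(3, Mul(-1, Add(x, Mul(-1, K)))) = Add(3, Add(K, Mul(-1, x))) = Add(3, K, Mul(-1, x)))
Function('s')(t, b) = Mul(Add(b, t), Add(5, b, t)) (Function('s')(t, b) = Mul(Add(t, b), Add(b, Add(3, t, Mul(-1, -2)))) = Mul(Add(b, t), Add(b, Add(3, t, 2))) = Mul(Add(b, t), Add(b, Add(5, t))) = Mul(Add(b, t), Add(5, b, t)))
Add(Add(20415, 22269), Mul(-1, Function('q')(Function('s')(0, 13), -197))) = Add(Add(20415, 22269), Mul(-1, Mul(-9, -197))) = Add(42684, Mul(-1, 1773)) = Add(42684, -1773) = 40911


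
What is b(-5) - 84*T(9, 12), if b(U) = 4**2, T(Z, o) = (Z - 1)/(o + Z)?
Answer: -16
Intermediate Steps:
T(Z, o) = (-1 + Z)/(Z + o)
b(U) = 16
b(-5) - 84*T(9, 12) = 16 - 84*(-1 + 9)/(9 + 12) = 16 - 84*8/21 = 16 - 32 = -16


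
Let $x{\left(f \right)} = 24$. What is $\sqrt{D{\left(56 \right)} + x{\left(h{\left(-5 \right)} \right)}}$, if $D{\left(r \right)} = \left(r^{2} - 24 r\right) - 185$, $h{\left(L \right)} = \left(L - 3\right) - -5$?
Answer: $\sqrt{1631} \approx 40.386$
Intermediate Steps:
$h{\left(L \right)} = 2 + L$ ($h{\left(L \right)} = \left(-3 + L\right) + 5 = 2 + L$)
$D{\left(r \right)} = -185 + r^{2} - 24 r$
$\sqrt{D{\left(56 \right)} + x{\left(h{\left(-5 \right)} \right)}} = \sqrt{\left(-185 + 56^{2} - 1344\right) + 24} = \sqrt{\left(-185 + 3136 - 1344\right) + 24} = \sqrt{1607 + 24} = \sqrt{1631}$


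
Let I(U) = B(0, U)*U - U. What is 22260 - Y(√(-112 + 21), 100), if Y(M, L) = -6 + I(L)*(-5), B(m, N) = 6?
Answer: 24766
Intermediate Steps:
I(U) = 5*U (I(U) = 6*U - U = 5*U)
Y(M, L) = -6 - 25*L (Y(M, L) = -6 + (5*L)*(-5) = -6 - 25*L)
22260 - Y(√(-112 + 21), 100) = 22260 - (-6 - 25*100) = 22260 - (-6 - 2500) = 22260 - 1*(-2506) = 22260 + 2506 = 24766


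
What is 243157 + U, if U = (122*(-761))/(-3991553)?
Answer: 970574145663/3991553 ≈ 2.4316e+5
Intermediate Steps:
U = 92842/3991553 (U = -92842*(-1/3991553) = 92842/3991553 ≈ 0.023260)
243157 + U = 243157 + 92842/3991553 = 970574145663/3991553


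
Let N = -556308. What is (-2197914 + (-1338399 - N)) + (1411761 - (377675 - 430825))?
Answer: -1515094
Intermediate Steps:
(-2197914 + (-1338399 - N)) + (1411761 - (377675 - 430825)) = (-2197914 + (-1338399 - 1*(-556308))) + (1411761 - (377675 - 430825)) = (-2197914 + (-1338399 + 556308)) + (1411761 - 1*(-53150)) = (-2197914 - 782091) + (1411761 + 53150) = -2980005 + 1464911 = -1515094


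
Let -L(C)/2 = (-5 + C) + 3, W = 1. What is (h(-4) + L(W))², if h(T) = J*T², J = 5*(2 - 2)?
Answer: 4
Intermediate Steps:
L(C) = 4 - 2*C (L(C) = -2*((-5 + C) + 3) = -2*(-2 + C) = 4 - 2*C)
J = 0 (J = 5*0 = 0)
h(T) = 0 (h(T) = 0*T² = 0)
(h(-4) + L(W))² = (0 + (4 - 2*1))² = (0 + (4 - 2))² = (0 + 2)² = 2² = 4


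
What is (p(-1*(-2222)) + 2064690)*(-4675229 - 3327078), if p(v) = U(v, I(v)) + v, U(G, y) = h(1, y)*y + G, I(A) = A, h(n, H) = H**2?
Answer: -87807027507617874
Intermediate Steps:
U(G, y) = G + y**3 (U(G, y) = y**2*y + G = y**3 + G = G + y**3)
p(v) = v**3 + 2*v (p(v) = (v + v**3) + v = v**3 + 2*v)
(p(-1*(-2222)) + 2064690)*(-4675229 - 3327078) = ((-1*(-2222))*(2 + (-1*(-2222))**2) + 2064690)*(-4675229 - 3327078) = (2222*(2 + 2222**2) + 2064690)*(-8002307) = (2222*(2 + 4937284) + 2064690)*(-8002307) = (2222*4937286 + 2064690)*(-8002307) = (10970649492 + 2064690)*(-8002307) = 10972714182*(-8002307) = -87807027507617874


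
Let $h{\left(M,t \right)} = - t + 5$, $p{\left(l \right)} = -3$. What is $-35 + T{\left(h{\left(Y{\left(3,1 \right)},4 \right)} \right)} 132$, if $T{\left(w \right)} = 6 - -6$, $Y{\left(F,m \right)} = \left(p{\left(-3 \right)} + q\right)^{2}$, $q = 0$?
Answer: $1549$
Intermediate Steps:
$Y{\left(F,m \right)} = 9$ ($Y{\left(F,m \right)} = \left(-3 + 0\right)^{2} = \left(-3\right)^{2} = 9$)
$h{\left(M,t \right)} = 5 - t$
$T{\left(w \right)} = 12$ ($T{\left(w \right)} = 6 + 6 = 12$)
$-35 + T{\left(h{\left(Y{\left(3,1 \right)},4 \right)} \right)} 132 = -35 + 12 \cdot 132 = -35 + 1584 = 1549$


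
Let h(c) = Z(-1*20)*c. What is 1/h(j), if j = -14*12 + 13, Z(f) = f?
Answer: 1/3100 ≈ 0.00032258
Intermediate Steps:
j = -155 (j = -168 + 13 = -155)
h(c) = -20*c (h(c) = (-1*20)*c = -20*c)
1/h(j) = 1/(-20*(-155)) = 1/3100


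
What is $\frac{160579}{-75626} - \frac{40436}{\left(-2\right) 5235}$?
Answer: $\frac{688375403}{395902110} \approx 1.7388$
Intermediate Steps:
$\frac{160579}{-75626} - \frac{40436}{\left(-2\right) 5235} = 160579 \left(- \frac{1}{75626}\right) - \frac{40436}{-10470} = - \frac{160579}{75626} - - \frac{20218}{5235} = - \frac{160579}{75626} + \frac{20218}{5235} = \frac{688375403}{395902110}$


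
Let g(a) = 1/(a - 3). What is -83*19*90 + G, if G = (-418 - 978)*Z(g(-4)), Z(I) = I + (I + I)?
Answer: -989322/7 ≈ -1.4133e+5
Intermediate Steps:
g(a) = 1/(-3 + a)
Z(I) = 3*I (Z(I) = I + 2*I = 3*I)
G = 4188/7 (G = (-418 - 978)*(3/(-3 - 4)) = -4188/(-7) = -4188*(-1)/7 = -1396*(-3/7) = 4188/7 ≈ 598.29)
-83*19*90 + G = -83*19*90 + 4188/7 = -1577*90 + 4188/7 = -141930 + 4188/7 = -989322/7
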